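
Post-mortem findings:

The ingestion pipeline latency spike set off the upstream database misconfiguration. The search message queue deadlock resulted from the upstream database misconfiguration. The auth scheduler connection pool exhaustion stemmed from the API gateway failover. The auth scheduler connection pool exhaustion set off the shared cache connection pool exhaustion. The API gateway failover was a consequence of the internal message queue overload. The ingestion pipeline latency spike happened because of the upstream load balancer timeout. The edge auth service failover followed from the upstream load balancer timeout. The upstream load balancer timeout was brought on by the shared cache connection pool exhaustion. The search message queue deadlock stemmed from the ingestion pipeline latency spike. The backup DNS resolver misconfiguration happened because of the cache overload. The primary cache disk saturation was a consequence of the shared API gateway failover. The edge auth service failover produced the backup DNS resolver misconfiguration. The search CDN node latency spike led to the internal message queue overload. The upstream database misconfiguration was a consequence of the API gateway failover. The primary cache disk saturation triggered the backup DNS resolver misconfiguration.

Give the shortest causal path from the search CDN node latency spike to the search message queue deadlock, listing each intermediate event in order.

the search CDN node latency spike → the internal message queue overload
the internal message queue overload → the API gateway failover
the API gateway failover → the upstream database misconfiguration
the upstream database misconfiguration → the search message queue deadlock
Length: 4 steps.

the search CDN node latency spike → the internal message queue overload → the API gateway failover → the upstream database misconfiguration → the search message queue deadlock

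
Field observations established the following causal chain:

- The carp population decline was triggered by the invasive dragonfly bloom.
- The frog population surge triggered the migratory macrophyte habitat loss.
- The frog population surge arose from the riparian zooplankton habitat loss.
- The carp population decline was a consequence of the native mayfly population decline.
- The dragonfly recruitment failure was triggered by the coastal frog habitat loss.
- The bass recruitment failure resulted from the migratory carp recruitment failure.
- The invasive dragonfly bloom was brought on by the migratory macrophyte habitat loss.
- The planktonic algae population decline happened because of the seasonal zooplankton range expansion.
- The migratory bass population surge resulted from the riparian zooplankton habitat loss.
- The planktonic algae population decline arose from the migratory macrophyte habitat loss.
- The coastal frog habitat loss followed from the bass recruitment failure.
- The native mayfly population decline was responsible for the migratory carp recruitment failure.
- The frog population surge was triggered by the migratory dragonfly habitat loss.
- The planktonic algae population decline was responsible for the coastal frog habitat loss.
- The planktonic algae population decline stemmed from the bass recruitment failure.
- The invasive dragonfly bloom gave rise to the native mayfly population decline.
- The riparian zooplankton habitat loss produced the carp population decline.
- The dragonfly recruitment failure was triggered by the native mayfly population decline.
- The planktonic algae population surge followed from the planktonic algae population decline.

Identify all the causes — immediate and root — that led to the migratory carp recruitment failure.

Immediate cause of the migratory carp recruitment failure: the native mayfly population decline.
Further upstream: the migratory dragonfly habitat loss, the riparian zooplankton habitat loss, the frog population surge, the migratory macrophyte habitat loss, the invasive dragonfly bloom.

the frog population surge, the invasive dragonfly bloom, the migratory dragonfly habitat loss, the migratory macrophyte habitat loss, the native mayfly population decline, the riparian zooplankton habitat loss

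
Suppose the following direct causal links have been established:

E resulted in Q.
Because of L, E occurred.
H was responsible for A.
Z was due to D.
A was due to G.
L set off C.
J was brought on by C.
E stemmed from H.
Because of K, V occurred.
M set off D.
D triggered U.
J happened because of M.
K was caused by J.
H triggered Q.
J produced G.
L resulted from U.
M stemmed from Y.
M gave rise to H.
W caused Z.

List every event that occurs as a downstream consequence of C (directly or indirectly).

Direct effects: J.
2 steps out: K, G.
3 steps out: V, A.
Not reachable from it: Y, M, D, U, L, W, Z, H, E, Q.

A, G, J, K, V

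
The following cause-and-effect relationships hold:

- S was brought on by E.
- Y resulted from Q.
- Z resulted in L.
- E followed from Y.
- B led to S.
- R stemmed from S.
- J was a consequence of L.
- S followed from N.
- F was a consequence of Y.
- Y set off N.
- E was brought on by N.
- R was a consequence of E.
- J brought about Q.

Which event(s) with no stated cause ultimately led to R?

B, Z

Tracing upstream from R: R ← E ← Y ← Q ← J ← L ← Z.
A separate upstream branch: R ← S ← B.
Each of those chain origins has no stated cause.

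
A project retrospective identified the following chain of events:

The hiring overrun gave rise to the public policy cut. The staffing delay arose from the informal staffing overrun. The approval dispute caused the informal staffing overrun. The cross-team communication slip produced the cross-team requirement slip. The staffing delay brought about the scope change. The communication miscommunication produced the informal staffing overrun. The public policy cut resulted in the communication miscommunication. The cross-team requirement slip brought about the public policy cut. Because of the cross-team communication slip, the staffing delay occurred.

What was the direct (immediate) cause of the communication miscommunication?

the public policy cut

Upstream contributors include the hiring overrun, the cross-team communication slip, the cross-team requirement slip, but only the public policy cut feeds directly into the communication miscommunication.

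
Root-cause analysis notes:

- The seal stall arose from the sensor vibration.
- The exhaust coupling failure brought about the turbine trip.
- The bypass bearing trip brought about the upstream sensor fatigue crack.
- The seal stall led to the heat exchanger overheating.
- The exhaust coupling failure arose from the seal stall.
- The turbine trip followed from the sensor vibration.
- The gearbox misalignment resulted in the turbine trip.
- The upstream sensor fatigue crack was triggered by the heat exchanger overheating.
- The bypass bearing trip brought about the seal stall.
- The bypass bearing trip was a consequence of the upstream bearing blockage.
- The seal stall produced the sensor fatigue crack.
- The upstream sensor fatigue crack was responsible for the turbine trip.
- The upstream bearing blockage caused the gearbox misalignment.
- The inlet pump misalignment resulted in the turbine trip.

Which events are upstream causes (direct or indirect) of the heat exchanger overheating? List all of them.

Immediate cause of the heat exchanger overheating: the seal stall.
Further upstream: the upstream bearing blockage, the bypass bearing trip, the sensor vibration.

the bypass bearing trip, the seal stall, the sensor vibration, the upstream bearing blockage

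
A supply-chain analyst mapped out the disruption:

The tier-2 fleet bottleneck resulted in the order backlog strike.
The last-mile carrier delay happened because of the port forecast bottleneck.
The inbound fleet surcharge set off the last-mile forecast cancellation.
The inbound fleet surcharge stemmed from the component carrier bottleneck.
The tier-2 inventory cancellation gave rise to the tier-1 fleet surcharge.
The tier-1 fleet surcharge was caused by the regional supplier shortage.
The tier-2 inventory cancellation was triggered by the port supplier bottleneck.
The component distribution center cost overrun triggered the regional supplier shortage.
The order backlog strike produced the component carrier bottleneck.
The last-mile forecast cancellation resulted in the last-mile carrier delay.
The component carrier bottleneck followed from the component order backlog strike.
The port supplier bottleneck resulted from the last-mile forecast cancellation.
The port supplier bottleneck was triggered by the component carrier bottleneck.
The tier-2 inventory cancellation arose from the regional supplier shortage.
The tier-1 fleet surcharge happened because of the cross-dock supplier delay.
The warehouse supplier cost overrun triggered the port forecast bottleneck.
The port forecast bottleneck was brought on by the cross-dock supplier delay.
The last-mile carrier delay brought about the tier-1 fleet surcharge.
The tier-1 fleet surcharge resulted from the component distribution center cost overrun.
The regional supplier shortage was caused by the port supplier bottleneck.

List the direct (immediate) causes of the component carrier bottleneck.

the component order backlog strike, the order backlog strike

Upstream contributors include the tier-2 fleet bottleneck, but only the component order backlog strike, the order backlog strike feed directly into the component carrier bottleneck.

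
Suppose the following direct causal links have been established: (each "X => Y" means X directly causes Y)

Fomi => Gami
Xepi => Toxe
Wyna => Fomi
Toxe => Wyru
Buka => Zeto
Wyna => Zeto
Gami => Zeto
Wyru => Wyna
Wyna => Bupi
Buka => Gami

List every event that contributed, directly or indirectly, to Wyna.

Toxe, Wyru, Xepi

Immediate cause of Wyna: Wyru.
Further upstream: Xepi, Toxe.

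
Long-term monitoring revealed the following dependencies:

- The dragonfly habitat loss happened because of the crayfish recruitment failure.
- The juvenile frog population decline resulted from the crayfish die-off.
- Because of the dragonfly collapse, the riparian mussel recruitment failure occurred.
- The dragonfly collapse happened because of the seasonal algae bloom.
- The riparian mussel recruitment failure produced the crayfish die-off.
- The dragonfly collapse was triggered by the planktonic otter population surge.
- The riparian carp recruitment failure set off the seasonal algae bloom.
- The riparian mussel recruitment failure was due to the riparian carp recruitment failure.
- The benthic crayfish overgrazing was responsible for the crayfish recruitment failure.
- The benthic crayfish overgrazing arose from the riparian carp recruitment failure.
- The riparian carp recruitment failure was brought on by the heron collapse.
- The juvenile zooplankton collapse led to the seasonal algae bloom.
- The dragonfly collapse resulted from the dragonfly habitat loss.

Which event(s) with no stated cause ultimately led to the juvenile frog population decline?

Tracing upstream from the juvenile frog population decline: the juvenile frog population decline ← the crayfish die-off ← the riparian mussel recruitment failure ← the riparian carp recruitment failure ← the heron collapse.
A separate upstream branch: the juvenile frog population decline ← the crayfish die-off ← the riparian mussel recruitment failure ← the dragonfly collapse ← the seasonal algae bloom ← the juvenile zooplankton collapse.
A separate upstream branch: the juvenile frog population decline ← the crayfish die-off ← the riparian mussel recruitment failure ← the dragonfly collapse ← the planktonic otter population surge.
Each of those chain origins has no stated cause.

the heron collapse, the juvenile zooplankton collapse, the planktonic otter population surge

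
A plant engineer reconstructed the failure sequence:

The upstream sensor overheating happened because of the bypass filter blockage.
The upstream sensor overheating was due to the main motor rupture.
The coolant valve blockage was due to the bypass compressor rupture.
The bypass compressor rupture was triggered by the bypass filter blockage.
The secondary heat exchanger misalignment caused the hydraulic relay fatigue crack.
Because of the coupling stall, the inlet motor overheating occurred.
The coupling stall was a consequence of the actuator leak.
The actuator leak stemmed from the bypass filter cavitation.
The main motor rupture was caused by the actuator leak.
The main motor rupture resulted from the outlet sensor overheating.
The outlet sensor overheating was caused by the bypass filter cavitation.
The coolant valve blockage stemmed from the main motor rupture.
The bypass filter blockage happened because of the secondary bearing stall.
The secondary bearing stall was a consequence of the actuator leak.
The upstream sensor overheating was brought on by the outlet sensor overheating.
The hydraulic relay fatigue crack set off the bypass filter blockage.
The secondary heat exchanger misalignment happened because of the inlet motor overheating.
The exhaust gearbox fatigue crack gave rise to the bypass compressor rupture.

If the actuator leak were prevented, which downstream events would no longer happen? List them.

the bypass filter blockage, the coupling stall, the hydraulic relay fatigue crack, the inlet motor overheating, the secondary bearing stall, the secondary heat exchanger misalignment

Downstream of the actuator leak: the coupling stall, the inlet motor overheating, the secondary heat exchanger misalignment, the hydraulic relay fatigue crack, the secondary bearing stall, the bypass filter blockage, the main motor rupture, the bypass compressor rupture, the coolant valve blockage, the upstream sensor overheating.
Of those, still caused via another path: the main motor rupture, the bypass compressor rupture, the coolant valve blockage, the upstream sensor overheating.
The remainder have no surviving cause.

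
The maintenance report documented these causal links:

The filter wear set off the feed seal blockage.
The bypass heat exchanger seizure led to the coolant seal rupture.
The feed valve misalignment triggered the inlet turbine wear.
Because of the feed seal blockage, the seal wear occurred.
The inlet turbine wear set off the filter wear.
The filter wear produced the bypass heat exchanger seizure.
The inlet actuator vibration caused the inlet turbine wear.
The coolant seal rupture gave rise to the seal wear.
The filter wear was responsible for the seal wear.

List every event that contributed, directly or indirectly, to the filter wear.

Immediate cause of the filter wear: the inlet turbine wear.
Further upstream: the feed valve misalignment, the inlet actuator vibration.

the feed valve misalignment, the inlet actuator vibration, the inlet turbine wear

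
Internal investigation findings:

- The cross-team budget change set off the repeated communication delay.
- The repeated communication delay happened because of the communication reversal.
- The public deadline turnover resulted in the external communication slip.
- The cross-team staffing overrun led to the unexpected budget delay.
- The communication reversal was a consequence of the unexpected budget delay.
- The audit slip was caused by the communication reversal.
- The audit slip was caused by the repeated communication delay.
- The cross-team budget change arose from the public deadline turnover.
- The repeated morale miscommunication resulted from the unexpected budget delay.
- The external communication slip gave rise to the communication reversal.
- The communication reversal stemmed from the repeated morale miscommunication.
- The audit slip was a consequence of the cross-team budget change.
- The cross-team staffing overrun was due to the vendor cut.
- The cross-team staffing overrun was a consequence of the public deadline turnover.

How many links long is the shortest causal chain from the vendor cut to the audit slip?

Shortest chain: the vendor cut → the cross-team staffing overrun → the unexpected budget delay → the communication reversal → the audit slip.

4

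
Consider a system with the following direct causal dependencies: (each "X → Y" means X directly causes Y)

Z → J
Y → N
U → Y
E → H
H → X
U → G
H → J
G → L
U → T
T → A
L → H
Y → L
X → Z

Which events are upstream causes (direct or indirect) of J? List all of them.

Immediate causes of J: H, Z.
Further upstream: U, Y, G, L, X, E.

E, G, H, L, U, X, Y, Z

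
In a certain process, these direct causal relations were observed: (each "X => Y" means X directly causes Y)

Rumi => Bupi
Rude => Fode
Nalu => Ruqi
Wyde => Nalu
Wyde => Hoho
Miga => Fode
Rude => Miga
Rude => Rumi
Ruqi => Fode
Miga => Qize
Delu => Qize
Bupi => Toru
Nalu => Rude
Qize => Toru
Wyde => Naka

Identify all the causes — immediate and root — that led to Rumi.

Nalu, Rude, Wyde

Immediate cause of Rumi: Rude.
Further upstream: Wyde, Nalu.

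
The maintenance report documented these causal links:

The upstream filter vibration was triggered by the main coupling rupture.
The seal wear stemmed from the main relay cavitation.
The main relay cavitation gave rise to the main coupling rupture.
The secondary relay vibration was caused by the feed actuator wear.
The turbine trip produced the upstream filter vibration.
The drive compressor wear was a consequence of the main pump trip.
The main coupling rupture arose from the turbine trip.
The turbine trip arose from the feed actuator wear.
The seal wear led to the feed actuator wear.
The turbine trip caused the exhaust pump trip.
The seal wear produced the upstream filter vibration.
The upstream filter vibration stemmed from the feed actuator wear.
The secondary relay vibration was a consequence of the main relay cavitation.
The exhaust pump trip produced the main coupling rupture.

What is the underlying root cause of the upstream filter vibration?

the main relay cavitation

Tracing upstream from the upstream filter vibration: the upstream filter vibration ← the seal wear ← the main relay cavitation.
The main relay cavitation has no stated cause, so it is the root.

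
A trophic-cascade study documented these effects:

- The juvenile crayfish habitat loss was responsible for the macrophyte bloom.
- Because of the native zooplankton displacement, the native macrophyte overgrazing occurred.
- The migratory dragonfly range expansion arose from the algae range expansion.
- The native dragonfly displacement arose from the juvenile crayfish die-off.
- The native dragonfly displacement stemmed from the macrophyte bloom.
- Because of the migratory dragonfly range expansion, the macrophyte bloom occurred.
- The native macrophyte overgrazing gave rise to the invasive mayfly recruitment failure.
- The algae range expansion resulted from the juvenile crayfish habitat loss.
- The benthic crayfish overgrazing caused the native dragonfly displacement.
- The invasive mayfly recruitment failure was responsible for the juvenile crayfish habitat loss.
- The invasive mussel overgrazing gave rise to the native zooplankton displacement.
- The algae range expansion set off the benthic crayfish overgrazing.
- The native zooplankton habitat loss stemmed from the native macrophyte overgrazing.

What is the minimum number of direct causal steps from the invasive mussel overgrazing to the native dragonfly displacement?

Shortest chain: the invasive mussel overgrazing → the native zooplankton displacement → the native macrophyte overgrazing → the invasive mayfly recruitment failure → the juvenile crayfish habitat loss → the macrophyte bloom → the native dragonfly displacement.

6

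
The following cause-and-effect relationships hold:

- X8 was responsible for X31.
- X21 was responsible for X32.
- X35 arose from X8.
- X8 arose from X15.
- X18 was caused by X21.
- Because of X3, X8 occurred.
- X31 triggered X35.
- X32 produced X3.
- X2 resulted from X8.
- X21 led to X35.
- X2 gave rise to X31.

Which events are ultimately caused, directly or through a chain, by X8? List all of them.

X2, X31, X35

Direct effects: X2, X31, X35.
Not reachable from it: X21, X18, X15, X32, X3.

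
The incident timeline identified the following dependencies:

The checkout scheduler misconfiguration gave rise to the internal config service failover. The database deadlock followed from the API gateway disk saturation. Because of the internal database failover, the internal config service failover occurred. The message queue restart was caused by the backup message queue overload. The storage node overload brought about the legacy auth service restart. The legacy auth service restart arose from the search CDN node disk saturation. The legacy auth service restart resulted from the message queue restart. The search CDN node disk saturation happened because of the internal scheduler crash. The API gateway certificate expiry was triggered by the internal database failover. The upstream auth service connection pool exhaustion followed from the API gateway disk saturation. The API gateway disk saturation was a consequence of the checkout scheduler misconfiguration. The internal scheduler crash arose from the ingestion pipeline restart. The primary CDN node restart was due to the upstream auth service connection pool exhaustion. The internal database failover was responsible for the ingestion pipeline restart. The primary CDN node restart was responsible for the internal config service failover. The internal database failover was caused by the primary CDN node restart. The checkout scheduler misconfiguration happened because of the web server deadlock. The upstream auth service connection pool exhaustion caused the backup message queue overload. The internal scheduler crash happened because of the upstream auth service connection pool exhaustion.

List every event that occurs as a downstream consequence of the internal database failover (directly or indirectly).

the API gateway certificate expiry, the ingestion pipeline restart, the internal config service failover, the internal scheduler crash, the legacy auth service restart, the search CDN node disk saturation

Direct effects: the internal config service failover, the API gateway certificate expiry, the ingestion pipeline restart.
2 steps out: the internal scheduler crash.
3 steps out: the search CDN node disk saturation.
4 steps out: the legacy auth service restart.
Not reachable from it: the web server deadlock, the checkout scheduler misconfiguration, the API gateway disk saturation, the database deadlock, the upstream auth service connection pool exhaustion, the primary CDN node restart, the storage node overload, the backup message queue overload, the message queue restart.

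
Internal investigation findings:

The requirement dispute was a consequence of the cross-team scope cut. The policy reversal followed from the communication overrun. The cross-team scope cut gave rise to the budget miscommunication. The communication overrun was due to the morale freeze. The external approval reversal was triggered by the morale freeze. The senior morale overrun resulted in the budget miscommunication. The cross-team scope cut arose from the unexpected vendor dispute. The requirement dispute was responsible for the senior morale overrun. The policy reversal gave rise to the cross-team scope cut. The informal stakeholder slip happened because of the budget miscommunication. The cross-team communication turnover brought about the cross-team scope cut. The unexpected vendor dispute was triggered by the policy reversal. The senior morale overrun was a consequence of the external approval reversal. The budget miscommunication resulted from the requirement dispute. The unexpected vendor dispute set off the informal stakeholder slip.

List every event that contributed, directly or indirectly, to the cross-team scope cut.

the communication overrun, the cross-team communication turnover, the morale freeze, the policy reversal, the unexpected vendor dispute

Immediate causes of the cross-team scope cut: the policy reversal, the unexpected vendor dispute, the cross-team communication turnover.
Further upstream: the morale freeze, the communication overrun.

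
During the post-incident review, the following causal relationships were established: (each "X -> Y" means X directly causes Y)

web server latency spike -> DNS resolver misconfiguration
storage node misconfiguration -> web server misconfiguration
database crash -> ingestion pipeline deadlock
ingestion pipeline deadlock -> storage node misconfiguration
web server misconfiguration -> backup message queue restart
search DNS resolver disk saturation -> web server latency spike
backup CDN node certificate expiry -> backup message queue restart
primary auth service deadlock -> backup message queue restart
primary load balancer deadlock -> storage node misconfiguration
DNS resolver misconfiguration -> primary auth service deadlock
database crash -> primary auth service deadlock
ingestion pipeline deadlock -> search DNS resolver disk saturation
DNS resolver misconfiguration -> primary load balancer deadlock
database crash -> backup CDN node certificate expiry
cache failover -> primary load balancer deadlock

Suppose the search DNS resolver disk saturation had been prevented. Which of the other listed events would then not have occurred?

the DNS resolver misconfiguration, the web server latency spike

Downstream of the search DNS resolver disk saturation: the web server latency spike, the DNS resolver misconfiguration, the primary load balancer deadlock, the storage node misconfiguration, the web server misconfiguration, the primary auth service deadlock, the backup message queue restart.
Of those, still caused via another path: the primary load balancer deadlock, the storage node misconfiguration, the web server misconfiguration, the primary auth service deadlock, the backup message queue restart.
The remainder have no surviving cause.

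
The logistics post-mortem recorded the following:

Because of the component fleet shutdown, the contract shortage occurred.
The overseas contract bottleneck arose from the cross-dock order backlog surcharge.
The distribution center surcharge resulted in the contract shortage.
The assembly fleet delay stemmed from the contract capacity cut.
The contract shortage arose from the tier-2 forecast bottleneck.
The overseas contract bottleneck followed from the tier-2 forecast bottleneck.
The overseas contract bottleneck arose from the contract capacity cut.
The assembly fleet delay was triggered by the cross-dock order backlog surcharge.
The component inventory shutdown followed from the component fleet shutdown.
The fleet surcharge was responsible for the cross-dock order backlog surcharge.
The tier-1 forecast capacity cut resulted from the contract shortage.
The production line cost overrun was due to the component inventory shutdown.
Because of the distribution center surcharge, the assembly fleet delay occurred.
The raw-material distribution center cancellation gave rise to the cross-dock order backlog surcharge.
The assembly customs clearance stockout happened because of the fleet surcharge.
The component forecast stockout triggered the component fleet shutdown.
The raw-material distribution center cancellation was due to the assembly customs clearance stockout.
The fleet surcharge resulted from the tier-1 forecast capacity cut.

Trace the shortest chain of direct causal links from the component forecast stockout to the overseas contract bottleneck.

the component forecast stockout → the component fleet shutdown → the contract shortage → the tier-1 forecast capacity cut → the fleet surcharge → the cross-dock order backlog surcharge → the overseas contract bottleneck

the component forecast stockout → the component fleet shutdown
the component fleet shutdown → the contract shortage
the contract shortage → the tier-1 forecast capacity cut
the tier-1 forecast capacity cut → the fleet surcharge
the fleet surcharge → the cross-dock order backlog surcharge
the cross-dock order backlog surcharge → the overseas contract bottleneck
Length: 6 steps.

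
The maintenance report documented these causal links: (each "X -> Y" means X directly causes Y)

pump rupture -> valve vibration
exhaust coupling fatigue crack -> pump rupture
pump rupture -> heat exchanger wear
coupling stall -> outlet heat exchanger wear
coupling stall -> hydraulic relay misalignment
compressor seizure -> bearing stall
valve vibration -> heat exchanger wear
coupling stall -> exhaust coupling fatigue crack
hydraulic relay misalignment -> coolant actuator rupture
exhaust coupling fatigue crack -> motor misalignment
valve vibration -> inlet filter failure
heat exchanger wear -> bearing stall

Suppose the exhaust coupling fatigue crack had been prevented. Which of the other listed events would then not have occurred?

Downstream of the exhaust coupling fatigue crack: the pump rupture, the valve vibration, the heat exchanger wear, the inlet filter failure, the motor misalignment, the bearing stall.
Of those, still caused via another path: the bearing stall.
The remainder have no surviving cause.

the heat exchanger wear, the inlet filter failure, the motor misalignment, the pump rupture, the valve vibration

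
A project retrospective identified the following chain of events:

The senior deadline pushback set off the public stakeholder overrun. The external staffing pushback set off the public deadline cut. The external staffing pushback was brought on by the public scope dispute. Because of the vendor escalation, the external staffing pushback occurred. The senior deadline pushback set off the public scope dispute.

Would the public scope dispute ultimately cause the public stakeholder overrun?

No

The public scope dispute leads to the external staffing pushback, the public deadline cut; the public stakeholder overrun is not among them.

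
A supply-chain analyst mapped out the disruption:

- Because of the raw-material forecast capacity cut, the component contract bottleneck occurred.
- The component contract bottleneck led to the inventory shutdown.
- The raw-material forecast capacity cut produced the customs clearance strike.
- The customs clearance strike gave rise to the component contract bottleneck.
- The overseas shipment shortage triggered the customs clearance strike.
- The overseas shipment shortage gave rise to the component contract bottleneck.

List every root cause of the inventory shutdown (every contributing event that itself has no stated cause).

Tracing upstream from the inventory shutdown: the inventory shutdown ← the component contract bottleneck ← the overseas shipment shortage.
A separate upstream branch: the inventory shutdown ← the component contract bottleneck ← the raw-material forecast capacity cut.
Each of those chain origins has no stated cause.

the overseas shipment shortage, the raw-material forecast capacity cut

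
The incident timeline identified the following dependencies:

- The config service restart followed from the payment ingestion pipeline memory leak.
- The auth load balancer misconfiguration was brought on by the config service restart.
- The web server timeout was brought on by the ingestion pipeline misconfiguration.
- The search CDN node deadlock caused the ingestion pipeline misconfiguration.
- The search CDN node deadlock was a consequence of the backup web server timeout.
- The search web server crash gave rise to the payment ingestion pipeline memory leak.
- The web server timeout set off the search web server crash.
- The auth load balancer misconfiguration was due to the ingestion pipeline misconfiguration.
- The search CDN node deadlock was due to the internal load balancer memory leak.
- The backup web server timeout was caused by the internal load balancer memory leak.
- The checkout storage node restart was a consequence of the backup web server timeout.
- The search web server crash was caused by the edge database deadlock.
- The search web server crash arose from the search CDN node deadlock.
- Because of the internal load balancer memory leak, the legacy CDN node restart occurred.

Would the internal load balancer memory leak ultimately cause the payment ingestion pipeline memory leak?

Yes

There is a causal chain: the internal load balancer memory leak → the search CDN node deadlock → the search web server crash → the payment ingestion pipeline memory leak.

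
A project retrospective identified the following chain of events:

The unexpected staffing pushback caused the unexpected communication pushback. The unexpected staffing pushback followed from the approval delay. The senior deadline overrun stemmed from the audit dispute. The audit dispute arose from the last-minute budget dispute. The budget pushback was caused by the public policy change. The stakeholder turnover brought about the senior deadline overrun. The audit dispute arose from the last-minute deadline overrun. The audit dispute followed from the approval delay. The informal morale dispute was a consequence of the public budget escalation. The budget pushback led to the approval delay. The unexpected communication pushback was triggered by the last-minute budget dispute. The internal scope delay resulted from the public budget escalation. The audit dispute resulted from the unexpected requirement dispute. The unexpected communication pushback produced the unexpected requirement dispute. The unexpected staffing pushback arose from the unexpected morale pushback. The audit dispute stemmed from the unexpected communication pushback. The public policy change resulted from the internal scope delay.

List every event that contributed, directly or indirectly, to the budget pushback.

Immediate cause of the budget pushback: the public policy change.
Further upstream: the public budget escalation, the internal scope delay.

the internal scope delay, the public budget escalation, the public policy change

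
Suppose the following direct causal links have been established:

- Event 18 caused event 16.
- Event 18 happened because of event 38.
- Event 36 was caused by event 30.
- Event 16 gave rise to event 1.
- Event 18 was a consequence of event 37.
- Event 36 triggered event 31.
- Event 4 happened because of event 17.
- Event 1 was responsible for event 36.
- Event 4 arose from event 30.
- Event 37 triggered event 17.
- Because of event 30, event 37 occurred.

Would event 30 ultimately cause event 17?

Yes

There is a causal chain: event 30 → event 37 → event 17.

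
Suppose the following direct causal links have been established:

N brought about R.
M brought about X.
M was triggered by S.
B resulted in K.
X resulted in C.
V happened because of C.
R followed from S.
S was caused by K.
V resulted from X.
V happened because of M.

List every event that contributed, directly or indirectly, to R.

B, K, N, S

Immediate causes of R: N, S.
Further upstream: B, K.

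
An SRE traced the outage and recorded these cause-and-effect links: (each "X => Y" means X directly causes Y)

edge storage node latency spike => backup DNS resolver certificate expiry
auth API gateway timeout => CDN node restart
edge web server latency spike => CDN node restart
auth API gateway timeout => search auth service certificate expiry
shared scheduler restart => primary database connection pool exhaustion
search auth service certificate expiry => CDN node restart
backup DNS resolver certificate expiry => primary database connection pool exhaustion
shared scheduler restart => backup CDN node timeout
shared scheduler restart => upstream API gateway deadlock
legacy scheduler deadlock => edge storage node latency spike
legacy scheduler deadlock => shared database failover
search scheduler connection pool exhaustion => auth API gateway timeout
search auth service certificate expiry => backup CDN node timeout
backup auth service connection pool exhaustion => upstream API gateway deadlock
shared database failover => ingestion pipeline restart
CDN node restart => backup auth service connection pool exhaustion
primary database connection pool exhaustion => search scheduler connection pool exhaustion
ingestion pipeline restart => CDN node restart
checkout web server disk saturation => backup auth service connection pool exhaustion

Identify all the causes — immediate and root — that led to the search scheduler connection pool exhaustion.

the backup DNS resolver certificate expiry, the edge storage node latency spike, the legacy scheduler deadlock, the primary database connection pool exhaustion, the shared scheduler restart

Immediate cause of the search scheduler connection pool exhaustion: the primary database connection pool exhaustion.
Further upstream: the legacy scheduler deadlock, the shared scheduler restart, the edge storage node latency spike, the backup DNS resolver certificate expiry.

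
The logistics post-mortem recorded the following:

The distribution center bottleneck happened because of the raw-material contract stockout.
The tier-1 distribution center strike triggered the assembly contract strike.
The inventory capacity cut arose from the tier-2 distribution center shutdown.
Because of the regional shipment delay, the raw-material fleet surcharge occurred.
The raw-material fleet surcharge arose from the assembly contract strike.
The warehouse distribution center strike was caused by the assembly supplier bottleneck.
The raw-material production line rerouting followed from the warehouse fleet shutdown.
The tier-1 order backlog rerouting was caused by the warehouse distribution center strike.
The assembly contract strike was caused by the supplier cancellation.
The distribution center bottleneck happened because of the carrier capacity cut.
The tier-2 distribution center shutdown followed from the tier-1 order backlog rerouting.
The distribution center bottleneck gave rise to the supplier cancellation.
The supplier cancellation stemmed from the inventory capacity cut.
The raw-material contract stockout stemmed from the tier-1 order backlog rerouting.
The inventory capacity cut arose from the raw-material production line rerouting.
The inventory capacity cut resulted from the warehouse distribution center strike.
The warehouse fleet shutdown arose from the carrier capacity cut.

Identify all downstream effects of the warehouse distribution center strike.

the assembly contract strike, the distribution center bottleneck, the inventory capacity cut, the raw-material contract stockout, the raw-material fleet surcharge, the supplier cancellation, the tier-1 order backlog rerouting, the tier-2 distribution center shutdown

Direct effects: the tier-1 order backlog rerouting, the inventory capacity cut.
2 steps out: the tier-2 distribution center shutdown, the raw-material contract stockout, the supplier cancellation.
3 steps out: the distribution center bottleneck, the assembly contract strike.
4 steps out: the raw-material fleet surcharge.
Not reachable from it: the assembly supplier bottleneck, the carrier capacity cut, the warehouse fleet shutdown, the tier-1 distribution center strike, the regional shipment delay, the raw-material production line rerouting.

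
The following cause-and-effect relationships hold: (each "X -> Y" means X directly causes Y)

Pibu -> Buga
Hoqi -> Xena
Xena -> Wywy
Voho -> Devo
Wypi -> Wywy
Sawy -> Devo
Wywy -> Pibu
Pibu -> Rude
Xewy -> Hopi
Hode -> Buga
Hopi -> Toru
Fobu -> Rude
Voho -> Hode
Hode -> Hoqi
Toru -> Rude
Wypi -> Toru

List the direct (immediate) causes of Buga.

Upstream contributors include Voho, Hoqi, Wypi, Xena, Wywy, but only Hode, Pibu feed directly into Buga.

Hode, Pibu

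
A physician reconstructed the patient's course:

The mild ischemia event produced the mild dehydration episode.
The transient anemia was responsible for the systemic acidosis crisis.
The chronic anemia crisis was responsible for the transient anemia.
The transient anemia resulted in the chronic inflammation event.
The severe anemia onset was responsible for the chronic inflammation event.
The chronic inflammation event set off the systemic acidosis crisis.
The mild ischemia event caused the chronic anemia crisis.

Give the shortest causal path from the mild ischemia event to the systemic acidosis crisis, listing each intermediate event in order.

the mild ischemia event → the chronic anemia crisis
the chronic anemia crisis → the transient anemia
the transient anemia → the systemic acidosis crisis
Length: 3 steps.

the mild ischemia event → the chronic anemia crisis → the transient anemia → the systemic acidosis crisis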